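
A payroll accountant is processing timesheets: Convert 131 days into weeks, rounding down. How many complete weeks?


Total days: 131
Days per week: 7
Division: 131 / 7 = 18 remainder 5
Complete weeks: 18
Remaining days: 5

18


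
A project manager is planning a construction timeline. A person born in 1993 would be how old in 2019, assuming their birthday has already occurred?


Birth year: 1993
Current year: 2019
Age = current year - birth year
Age = 2019 - 1993 = 26

26


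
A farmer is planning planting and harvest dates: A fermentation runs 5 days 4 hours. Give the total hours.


Days: 5
Extra hours: 4
Hours per day: 24
Days to hours: 5 x 24 = 120
Total: 120 + 4 = 124

124


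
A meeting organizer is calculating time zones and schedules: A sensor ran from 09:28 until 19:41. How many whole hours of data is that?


Start: 09:28
End: 19:41
Hour difference: 19 - 9 = 10 hours
Minute difference: 41 - 28 = 13 minutes
Total minutes: 613
Complete hours: 613 / 60 = 10 (remainder 13)

10


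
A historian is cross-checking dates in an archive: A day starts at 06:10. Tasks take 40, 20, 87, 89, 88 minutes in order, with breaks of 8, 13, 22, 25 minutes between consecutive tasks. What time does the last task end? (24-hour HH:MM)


Start: 06:10 = 370 min from midnight
  after task 1 (40 min): 06:50
  after break (8 min): 06:58
  after task 2 (20 min): 07:18
  after break (13 min): 07:31
  after task 3 (87 min): 08:58
  after break (22 min): 09:20
  after task 4 (89 min): 10:49
  after break (25 min): 11:14
  after task 5 (88 min): 12:42
Total elapsed: 392 minutes
End time: 12:42

12:42


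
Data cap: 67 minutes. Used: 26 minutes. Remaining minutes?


Total budget: 67 minutes
Time used: 26 minutes
Remaining: 67 - 26 = 41 minutes
Percent used: 38.8%
Percent remaining: 61.2%

41


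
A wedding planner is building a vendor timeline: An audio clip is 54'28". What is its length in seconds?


Minutes: 54
Seconds: 28
Convert minutes to seconds: 54 x 60 = 3240
Add remaining seconds: 3240 + 28 = 3268

3268


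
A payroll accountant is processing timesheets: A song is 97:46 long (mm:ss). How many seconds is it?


Minutes: 97
Extra seconds: 46
Seconds per minute: 60
Minutes to seconds: 97 x 60 = 5820
Total: 5820 + 46 = 5866

5866


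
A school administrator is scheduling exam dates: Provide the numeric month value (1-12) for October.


Calendar month order:
9. September
10. October <--
11. November
October is month number 10

10


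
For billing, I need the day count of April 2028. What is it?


Month: April
Year: 2028
April is a 30-day month
Total: 30 days

30


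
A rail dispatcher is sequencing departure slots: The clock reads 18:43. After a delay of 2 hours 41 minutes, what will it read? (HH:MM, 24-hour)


Start time: 18:43
Adding: 2 hours 41 minutes
Minutes: 43 + 41 = 84
Minute overflow: 84 >= 60, so carry 1 hour, minutes = 24
Hours: 18 + 2 + 1 = 21
Result: 21:24

21:24


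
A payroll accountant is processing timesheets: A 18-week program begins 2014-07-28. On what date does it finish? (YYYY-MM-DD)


Start: 2014-07-28
Weeks to add: 18
Convert to days: 18 x 7 = 126 days
Add 126 days to 2014-07-28
Result: 2014-12-01

2014-12-01


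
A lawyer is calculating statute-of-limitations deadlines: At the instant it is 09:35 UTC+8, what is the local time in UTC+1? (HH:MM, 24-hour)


Local time: 09:35 at UTC+8 (offset 8h)
Target zone: UTC+1 (offset 1h)
Difference: 1 - (8) = -7 hours
Calculation: 9 + (-7) = 2
Result: 02:35

02:35


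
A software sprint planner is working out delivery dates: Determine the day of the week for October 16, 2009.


Date: 2009-10-16
January 1, 2009 is a Thursday
Day of year: 289
Offset from Jan 1: 288 days
288 mod 7 = 1
Result: Friday

Friday


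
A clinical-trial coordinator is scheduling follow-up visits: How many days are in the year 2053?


Year: 2053
Check leap year rules:
Divisible by 4? No
2053 is not a leap year
Days: 365

365


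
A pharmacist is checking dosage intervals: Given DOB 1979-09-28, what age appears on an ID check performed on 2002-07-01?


Birth: 1979-09-28
Reference: 2002-07-01
Year difference: 2002 - 1979 = 23
Has birthday (09-28) occurred by 07-01? No
Birthday not yet reached this year -> subtract 1
Age in full years: 22

22


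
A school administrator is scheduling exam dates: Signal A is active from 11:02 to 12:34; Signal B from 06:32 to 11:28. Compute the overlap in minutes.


Interval A: [662, 754] minutes from midnight
Interval B: [392, 688] minutes from midnight
Overlap start = max(662, 392) = 662
Overlap end = min(754, 688) = 688
Overlap = 688 - 662 = 26 minutes

26


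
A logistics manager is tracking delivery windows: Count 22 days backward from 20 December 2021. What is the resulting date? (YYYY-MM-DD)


Start: 2021-12-20
Subtracting 22 days
Days already passed in December: 20
After going back through December: 2 more days to subtract
November 2021 has 30 days, need 2
Result: 2021-11-28

2021-11-28


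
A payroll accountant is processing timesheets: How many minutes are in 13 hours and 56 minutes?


Hours: 13
Extra minutes: 56
Minutes per hour: 60
Hours to minutes: 13 x 60 = 780
Total: 780 + 56 = 836

836


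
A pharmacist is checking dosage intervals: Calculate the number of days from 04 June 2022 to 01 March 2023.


Start date: 2022-06-04
End date: 2023-03-01
Jun 2022: +27 days
Jul 2022: +31 days
Aug 2022: +31 days
... (6 more months)
Total: 270 days

270


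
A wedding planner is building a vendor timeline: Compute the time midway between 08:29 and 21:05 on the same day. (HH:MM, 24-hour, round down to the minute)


Start time: 08:29 = 509 minutes from midnight
End time: 21:05 = 1265 minutes from midnight
Sum: 509 + 1265 = 1774
Midpoint: 1774 / 2 = 887 minutes
Convert: 887 / 60 = 14 hours, 47 minutes
Result: 14:47

14:47


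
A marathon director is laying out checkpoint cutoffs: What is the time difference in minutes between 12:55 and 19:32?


Start time: 12:55 = 775 minutes from midnight
End time: 19:32 = 1172 minutes from midnight
Difference: 1172 - 775 = 397 minutes
That is 6 hours and 37 minutes

397


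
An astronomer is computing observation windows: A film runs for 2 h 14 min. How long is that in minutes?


Hours: 2
Minutes: 14
Convert hours to minutes: 2 x 60 = 120
Add remaining minutes: 120 + 14 = 134

134


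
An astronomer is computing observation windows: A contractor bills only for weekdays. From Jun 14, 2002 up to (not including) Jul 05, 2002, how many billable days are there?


Start: 2002-06-14 (Friday)
End (exclusive): 2002-07-05 (Friday)
Total calendar days: 21
Full weeks: 21 // 7 = 3 -> 15 weekdays
Remaining 0 days starting on Friday:
Total business days: 15 + 0 = 15

15


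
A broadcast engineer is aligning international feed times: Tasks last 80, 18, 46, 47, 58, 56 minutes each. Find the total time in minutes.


Durations: 80, 18, 46, 47, 58, 56
Running sum: 80
+ 18 = 98
+ 46 = 144
+ 47 = 191
+ 58 = 249
+ 56 = 305
Total duration: 305 minutes
That is 5 hours and 5 minutes

305


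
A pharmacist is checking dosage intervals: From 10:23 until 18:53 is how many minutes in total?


Start time: 10:23 = 623 minutes from midnight
End time: 18:53 = 1133 minutes from midnight
Difference: 1133 - 623 = 510 minutes
That is 8 hours and 30 minutes

510


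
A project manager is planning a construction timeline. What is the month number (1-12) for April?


Calendar month order:
3. March
4. April <--
5. May
April is month number 4

4


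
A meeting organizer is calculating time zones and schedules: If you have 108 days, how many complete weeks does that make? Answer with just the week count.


Total days: 108
Days per week: 7
Division: 108 / 7 = 15 remainder 3
Complete weeks: 15
Remaining days: 3

15


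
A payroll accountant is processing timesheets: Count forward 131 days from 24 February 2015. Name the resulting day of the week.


Start: 2015-02-24 (Tuesday)
Step 1 - find target date: add 131 days
  2015-02-24 + 131 days = 2015-07-05
Step 2 - day of week:
  131 mod 7 = 5
  Tuesday + 5 days -> Sunday
Result: Sunday (2015-07-05)

Sunday


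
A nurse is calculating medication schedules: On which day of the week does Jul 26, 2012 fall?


Date: 2012-07-26
January 1, 2012 is a Sunday
Day of year: 208
Offset from Jan 1: 207 days
207 mod 7 = 4
Result: Thursday

Thursday


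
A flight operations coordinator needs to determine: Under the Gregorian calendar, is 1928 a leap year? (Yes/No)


Year: 1928
Divisible by 4? 1928 / 4 = 482.0 -> Yes
Divisible by 100? 1928 / 100 = 19.28 -> No
Divisible by 4 but not 100, so it IS a leap year

Yes


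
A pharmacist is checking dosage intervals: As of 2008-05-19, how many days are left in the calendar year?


Start: May 19, 2008
End: December 31, 2008
Days left in May: 12
June: 30
July: 31
August: 31
September: 30
... plus remaining months
Sum of remaining months: 214
Total: 12 + 214 = 226

226


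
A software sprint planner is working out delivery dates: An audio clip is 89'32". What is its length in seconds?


Minutes: 89
Seconds: 32
Convert minutes to seconds: 89 x 60 = 5340
Add remaining seconds: 5340 + 32 = 5372

5372


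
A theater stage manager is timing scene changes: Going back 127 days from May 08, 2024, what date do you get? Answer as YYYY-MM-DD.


Start: 2024-05-08
Subtracting 127 days
Days already passed in May: 8
After going back through May: 119 more days to subtract
April 2024: 30 days, 89 remaining
March 2024: 31 days, 58 remaining
February 2024: 29 days, 29 remaining
January 2024 has 31 days, need 29
Result: 2024-01-02

2024-01-02


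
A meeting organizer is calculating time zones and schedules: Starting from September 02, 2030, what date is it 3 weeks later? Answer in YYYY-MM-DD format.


Start: 2030-09-02
Weeks to add: 3
Convert to days: 3 x 7 = 21 days
Add 21 days to 2030-09-02
Result: 2030-09-23

2030-09-23


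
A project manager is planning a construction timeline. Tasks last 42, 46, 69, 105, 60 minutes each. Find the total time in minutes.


Durations: 42, 46, 69, 105, 60
Running sum: 42
+ 46 = 88
+ 69 = 157
+ 105 = 262
+ 60 = 322
Total duration: 322 minutes
That is 5 hours and 22 minutes

322


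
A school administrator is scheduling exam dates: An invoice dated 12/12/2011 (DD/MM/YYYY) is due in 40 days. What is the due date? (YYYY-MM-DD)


Start: 2011-12-12
Adding 40 days
Days remaining in December: 19
After December: 21 days still to add
January 2012 has 31 days, need 21
Result: 2012-01-21

2012-01-21


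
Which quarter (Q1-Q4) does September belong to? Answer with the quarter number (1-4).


Month: September (month 9)
Q1: January-March (months 1-3)
Q2: April-June (months 4-6)
Q3: July-September (months 7-9)
Q4: October-December (months 10-12)
Month 9 falls in Q3

3


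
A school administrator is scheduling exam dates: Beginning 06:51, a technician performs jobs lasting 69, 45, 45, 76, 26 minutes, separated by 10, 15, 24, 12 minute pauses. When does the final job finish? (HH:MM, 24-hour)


Start: 06:51 = 411 min from midnight
  after task 1 (69 min): 08:00
  after break (10 min): 08:10
  after task 2 (45 min): 08:55
  after break (15 min): 09:10
  after task 3 (45 min): 09:55
  after break (24 min): 10:19
  after task 4 (76 min): 11:35
  after break (12 min): 11:47
  after task 5 (26 min): 12:13
Total elapsed: 322 minutes
End time: 12:13

12:13


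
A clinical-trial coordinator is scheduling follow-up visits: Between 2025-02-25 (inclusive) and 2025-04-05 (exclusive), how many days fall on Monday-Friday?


Start: 2025-02-25 (Tuesday)
End (exclusive): 2025-04-05 (Saturday)
Total calendar days: 39
Full weeks: 39 // 7 = 5 -> 25 weekdays
Remaining 4 days starting on Tuesday:
  Tue(w), Wed(w), Thu(w), Fri(w) -> 4 weekdays
Total business days: 25 + 4 = 29

29


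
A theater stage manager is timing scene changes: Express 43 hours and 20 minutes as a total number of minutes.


Hours: 43
Extra minutes: 20
Minutes per hour: 60
Hours to minutes: 43 x 60 = 2580
Total: 2580 + 20 = 2600

2600


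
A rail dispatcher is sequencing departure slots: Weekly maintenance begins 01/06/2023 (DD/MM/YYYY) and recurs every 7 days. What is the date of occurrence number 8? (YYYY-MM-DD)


First occurrence: 2023-06-01 (occurrence 1)
Each occurrence is 7 days after the previous.
Occurrence 8 is 7 weeks after the first.
7 weeks = 49 days
2023-06-01 + 49 days = 2023-07-20

2023-07-20


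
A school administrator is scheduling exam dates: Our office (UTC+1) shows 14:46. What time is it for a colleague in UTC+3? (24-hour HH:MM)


Local time: 14:46 at UTC+1 (offset 1h)
Target zone: UTC+3 (offset 3h)
Difference: 3 - (1) = 2 hours
Calculation: 14 + (2) = 16
Result: 16:46

16:46


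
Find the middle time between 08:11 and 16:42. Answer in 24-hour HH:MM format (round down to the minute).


Start time: 08:11 = 491 minutes from midnight
End time: 16:42 = 1002 minutes from midnight
Sum: 491 + 1002 = 1493
Midpoint: 1493 / 2 = 746 minutes
Convert: 746 / 60 = 12 hours, 26 minutes
Result: 12:26

12:26


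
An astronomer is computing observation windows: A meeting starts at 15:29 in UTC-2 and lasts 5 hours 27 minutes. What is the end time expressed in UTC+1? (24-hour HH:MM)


Start: 15:29 in UTC-2
Step 1 - add duration:
  minutes: 29 + 27 = 56
  hours: 15 + 5 + 0 = 20
  end in UTC-2: 20:56
Step 2 - convert UTC-2 -> UTC+1:
  offset difference: 1 - (-2) = 3 hours
  20 + (3) = 23 -> mod 24 = 23
Result: 23:56 in UTC+1

23:56


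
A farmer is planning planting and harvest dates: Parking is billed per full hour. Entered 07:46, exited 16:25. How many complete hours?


Start: 07:46
End: 16:25
Hour difference: 16 - 7 = 9 hours
Minute difference: 25 - 46 = -21 minutes
Total minutes: 519
Complete hours: 519 / 60 = 8 (remainder 39)

8


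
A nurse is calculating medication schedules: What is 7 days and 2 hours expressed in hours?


Days: 7
Extra hours: 2
Hours per day: 24
Days to hours: 7 x 24 = 168
Total: 168 + 2 = 170

170


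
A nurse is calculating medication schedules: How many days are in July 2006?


Month: July
Year: 2006
July is a 31-day month
Total: 31 days

31


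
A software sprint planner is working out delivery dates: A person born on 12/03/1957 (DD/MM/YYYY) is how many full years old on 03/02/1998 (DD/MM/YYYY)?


Birth: 1957-03-12
Reference: 1998-02-03
Year difference: 1998 - 1957 = 41
Has birthday (03-12) occurred by 02-03? No
Birthday not yet reached this year -> subtract 1
Age in full years: 40

40


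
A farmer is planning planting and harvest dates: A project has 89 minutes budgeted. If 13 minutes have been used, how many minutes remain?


Total budget: 89 minutes
Time used: 13 minutes
Remaining: 89 - 13 = 76 minutes
Percent used: 14.6%
Percent remaining: 85.4%

76


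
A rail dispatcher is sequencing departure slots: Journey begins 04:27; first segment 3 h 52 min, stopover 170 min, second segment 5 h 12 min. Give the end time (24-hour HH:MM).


Depart: 04:27
Leg 1: +232 min -> 08:19
Layover: +170 min -> 11:09
Leg 2: +312 min -> 16:21
Total travel: 714 minutes = 11h 54m
Arrival: 16:21

16:21


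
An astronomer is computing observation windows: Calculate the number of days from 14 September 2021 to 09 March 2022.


Start date: 2021-09-14
End date: 2022-03-09
Sep 2021: +17 days
Oct 2021: +31 days
Nov 2021: +30 days
... (4 more months)
Total: 176 days

176


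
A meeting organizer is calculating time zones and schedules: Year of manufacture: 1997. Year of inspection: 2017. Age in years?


Birth year: 1997
Current year: 2017
Age = current year - birth year
Age = 2017 - 1997 = 20

20


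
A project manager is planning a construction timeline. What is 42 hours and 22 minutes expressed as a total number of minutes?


Hours: 42
Minutes: 22
Convert hours to minutes: 42 x 60 = 2520
Add remaining minutes: 2520 + 22 = 2542

2542


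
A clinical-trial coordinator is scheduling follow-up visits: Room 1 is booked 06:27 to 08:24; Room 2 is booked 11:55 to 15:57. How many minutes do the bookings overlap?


Interval A: [387, 504] minutes from midnight
Interval B: [715, 957] minutes from midnight
Overlap start = max(387, 715) = 715
Overlap end = min(504, 957) = 504
End <= start, so the intervals do not overlap: 0 minutes

0


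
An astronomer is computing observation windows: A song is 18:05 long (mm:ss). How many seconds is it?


Minutes: 18
Extra seconds: 5
Seconds per minute: 60
Minutes to seconds: 18 x 60 = 1080
Total: 1080 + 5 = 1085

1085


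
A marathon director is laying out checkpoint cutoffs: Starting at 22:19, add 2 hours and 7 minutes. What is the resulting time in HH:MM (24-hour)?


Start time: 22:19
Adding: 2 hours 7 minutes
Minutes: 19 + 7 = 26
Hours: 22 + 2 + 0 = 24
Hour wraparound: 24 mod 24 = 0
Result: 00:26

00:26


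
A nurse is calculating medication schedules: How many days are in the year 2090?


Year: 2090
Check leap year rules:
Divisible by 4? No
2090 is not a leap year
Days: 365

365


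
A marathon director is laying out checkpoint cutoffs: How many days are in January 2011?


Month: January
Year: 2011
January is a 31-day month
Total: 31 days

31


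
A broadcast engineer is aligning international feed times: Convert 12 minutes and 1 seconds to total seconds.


Minutes: 12
Extra seconds: 1
Seconds per minute: 60
Minutes to seconds: 12 x 60 = 720
Total: 720 + 1 = 721

721


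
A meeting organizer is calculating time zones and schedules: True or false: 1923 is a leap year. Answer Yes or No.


Year: 1923
Divisible by 4? 1923 / 4 = 480.75 -> No
Not divisible by 4, so NOT a leap year

No


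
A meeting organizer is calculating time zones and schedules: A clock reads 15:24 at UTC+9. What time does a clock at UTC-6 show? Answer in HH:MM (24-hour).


Local time: 15:24 at UTC+9 (offset 9h)
Target zone: UTC-6 (offset -6h)
Difference: -6 - (9) = -15 hours
Calculation: 15 + (-15) = 0
Result: 00:24

00:24


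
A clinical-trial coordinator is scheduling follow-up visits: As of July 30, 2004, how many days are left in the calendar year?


Start: July 30, 2004
End: December 31, 2004
Days left in July: 1
August: 31
September: 30
October: 31
November: 30
... plus remaining months
Sum of remaining months: 153
Total: 1 + 153 = 154

154


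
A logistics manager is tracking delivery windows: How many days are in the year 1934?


Year: 1934
Check leap year rules:
Divisible by 4? No
1934 is not a leap year
Days: 365

365


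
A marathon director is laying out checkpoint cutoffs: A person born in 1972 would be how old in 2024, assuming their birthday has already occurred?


Birth year: 1972
Current year: 2024
Age = current year - birth year
Age = 2024 - 1972 = 52

52


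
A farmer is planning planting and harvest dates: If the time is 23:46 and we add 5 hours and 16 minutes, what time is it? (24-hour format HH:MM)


Start time: 23:46
Adding: 5 hours 16 minutes
Minutes: 46 + 16 = 62
Minute overflow: 62 >= 60, so carry 1 hour, minutes = 2
Hours: 23 + 5 + 1 = 29
Hour wraparound: 29 mod 24 = 5
Result: 05:02

05:02


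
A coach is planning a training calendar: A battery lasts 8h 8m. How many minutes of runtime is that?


Hours: 8
Extra minutes: 8
Minutes per hour: 60
Hours to minutes: 8 x 60 = 480
Total: 480 + 8 = 488

488


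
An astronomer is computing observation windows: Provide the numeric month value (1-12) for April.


Calendar month order:
3. March
4. April <--
5. May
April is month number 4

4


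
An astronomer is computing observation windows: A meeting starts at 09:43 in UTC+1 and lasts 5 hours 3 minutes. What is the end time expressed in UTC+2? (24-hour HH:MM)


Start: 09:43 in UTC+1
Step 1 - add duration:
  minutes: 43 + 3 = 46
  hours: 9 + 5 + 0 = 14
  end in UTC+1: 14:46
Step 2 - convert UTC+1 -> UTC+2:
  offset difference: 2 - (1) = 1 hours
  14 + (1) = 15 -> mod 24 = 15
Result: 15:46 in UTC+2

15:46


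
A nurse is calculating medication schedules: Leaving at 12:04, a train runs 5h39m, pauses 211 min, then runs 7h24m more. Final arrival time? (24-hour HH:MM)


Depart: 12:04
Leg 1: +339 min -> 17:43
Layover: +211 min -> 21:14
Leg 2: +444 min -> 04:38
Total travel: 994 minutes = 16h 34m
Arrival: 04:38

04:38


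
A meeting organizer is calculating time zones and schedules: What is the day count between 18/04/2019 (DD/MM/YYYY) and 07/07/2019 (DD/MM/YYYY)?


Start date: 2019-04-18
End date: 2019-07-07
Apr 2019: +13 days
May 2019: +31 days
Jun 2019: +30 days
Jul 2019: +6 days
Total: 80 days

80


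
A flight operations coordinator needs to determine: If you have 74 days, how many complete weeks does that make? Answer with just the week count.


Total days: 74
Days per week: 7
Division: 74 / 7 = 10 remainder 4
Complete weeks: 10
Remaining days: 4

10


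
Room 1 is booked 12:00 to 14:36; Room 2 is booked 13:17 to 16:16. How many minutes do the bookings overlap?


Interval A: [720, 876] minutes from midnight
Interval B: [797, 976] minutes from midnight
Overlap start = max(720, 797) = 797
Overlap end = min(876, 976) = 876
Overlap = 876 - 797 = 79 minutes

79


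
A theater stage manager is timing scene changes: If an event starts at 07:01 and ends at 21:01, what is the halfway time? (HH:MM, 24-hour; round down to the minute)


Start time: 07:01 = 421 minutes from midnight
End time: 21:01 = 1261 minutes from midnight
Sum: 421 + 1261 = 1682
Midpoint: 1682 / 2 = 841 minutes
Convert: 841 / 60 = 14 hours, 1 minutes
Result: 14:01

14:01


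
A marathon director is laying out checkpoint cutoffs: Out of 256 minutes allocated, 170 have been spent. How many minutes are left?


Total budget: 256 minutes
Time used: 170 minutes
Remaining: 256 - 170 = 86 minutes
Percent used: 66.4%
Percent remaining: 33.6%

86


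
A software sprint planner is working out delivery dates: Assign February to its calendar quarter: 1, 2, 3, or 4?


Month: February (month 2)
Q1: January-March (months 1-3)
Q2: April-June (months 4-6)
Q3: July-September (months 7-9)
Q4: October-December (months 10-12)
Month 2 falls in Q1

1


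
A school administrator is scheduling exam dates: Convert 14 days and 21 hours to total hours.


Days: 14
Extra hours: 21
Hours per day: 24
Days to hours: 14 x 24 = 336
Total: 336 + 21 = 357

357


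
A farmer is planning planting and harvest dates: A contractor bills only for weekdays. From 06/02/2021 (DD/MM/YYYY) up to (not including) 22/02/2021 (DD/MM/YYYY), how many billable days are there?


Start: 2021-02-06 (Saturday)
End (exclusive): 2021-02-22 (Monday)
Total calendar days: 16
Full weeks: 16 // 7 = 2 -> 10 weekdays
Remaining 2 days starting on Saturday:
  Sat(-), Sun(-) -> 0 weekdays
Total business days: 10 + 0 = 10

10


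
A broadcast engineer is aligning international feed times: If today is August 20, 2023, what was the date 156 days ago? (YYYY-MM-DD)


Start: 2023-08-20
Subtracting 156 days
Days already passed in August: 20
After going back through August: 136 more days to subtract
July 2023: 31 days, 105 remaining
June 2023: 30 days, 75 remaining
May 2023: 31 days, 44 remaining
April 2023: 30 days, 14 remaining
Result: 2023-03-17

2023-03-17


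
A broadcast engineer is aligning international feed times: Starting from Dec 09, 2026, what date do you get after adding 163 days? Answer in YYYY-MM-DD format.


Start: 2026-12-09
Adding 163 days
Days remaining in December: 22
After December: 141 days still to add
January 2027: 31 days, 110 remaining
February 2027: 28 days, 82 remaining
March 2027: 31 days, 51 remaining
April 2027: 30 days, 21 remaining
Result: 2027-05-21

2027-05-21


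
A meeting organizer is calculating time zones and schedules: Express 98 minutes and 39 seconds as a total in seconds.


Minutes: 98
Seconds: 39
Convert minutes to seconds: 98 x 60 = 5880
Add remaining seconds: 5880 + 39 = 5919

5919


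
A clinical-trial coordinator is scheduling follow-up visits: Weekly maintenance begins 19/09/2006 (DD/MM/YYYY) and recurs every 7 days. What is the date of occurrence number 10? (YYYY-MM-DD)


First occurrence: 2006-09-19 (occurrence 1)
Each occurrence is 7 days after the previous.
Occurrence 10 is 9 weeks after the first.
9 weeks = 63 days
2006-09-19 + 63 days = 2006-11-21

2006-11-21


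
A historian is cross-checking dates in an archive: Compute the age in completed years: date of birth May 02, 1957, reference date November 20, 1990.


Birth: 1957-05-02
Reference: 1990-11-20
Year difference: 1990 - 1957 = 33
Has birthday (05-02) occurred by 11-20? Yes
Age in full years: 33

33


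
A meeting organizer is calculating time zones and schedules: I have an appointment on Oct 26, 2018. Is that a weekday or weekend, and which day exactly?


Date: 2018-10-26
January 1, 2018 is a Monday
Day of year: 299
Offset from Jan 1: 298 days
298 mod 7 = 4
Result: Friday

Friday


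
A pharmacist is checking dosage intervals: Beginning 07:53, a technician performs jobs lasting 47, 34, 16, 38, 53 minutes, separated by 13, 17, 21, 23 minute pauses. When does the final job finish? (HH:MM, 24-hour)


Start: 07:53 = 473 min from midnight
  after task 1 (47 min): 08:40
  after break (13 min): 08:53
  after task 2 (34 min): 09:27
  after break (17 min): 09:44
  after task 3 (16 min): 10:00
  after break (21 min): 10:21
  after task 4 (38 min): 10:59
  after break (23 min): 11:22
  after task 5 (53 min): 12:15
Total elapsed: 262 minutes
End time: 12:15

12:15


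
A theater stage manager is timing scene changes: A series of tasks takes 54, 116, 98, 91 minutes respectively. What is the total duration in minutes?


Durations: 54, 116, 98, 91
Running sum: 54
+ 116 = 170
+ 98 = 268
+ 91 = 359
Total duration: 359 minutes
That is 5 hours and 59 minutes

359


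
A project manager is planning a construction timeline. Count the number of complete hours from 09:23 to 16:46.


Start: 09:23
End: 16:46
Hour difference: 16 - 9 = 7 hours
Minute difference: 46 - 23 = 23 minutes
Total minutes: 443
Complete hours: 443 / 60 = 7 (remainder 23)

7


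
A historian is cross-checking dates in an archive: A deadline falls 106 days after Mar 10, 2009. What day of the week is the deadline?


Start: 2009-03-10 (Tuesday)
Step 1 - find target date: add 106 days
  2009-03-10 + 106 days = 2009-06-24
Step 2 - day of week:
  106 mod 7 = 1
  Tuesday + 1 days -> Wednesday
Result: Wednesday (2009-06-24)

Wednesday


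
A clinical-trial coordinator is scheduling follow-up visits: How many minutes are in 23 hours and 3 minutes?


Hours: 23
Minutes: 3
Convert hours to minutes: 23 x 60 = 1380
Add remaining minutes: 1380 + 3 = 1383

1383


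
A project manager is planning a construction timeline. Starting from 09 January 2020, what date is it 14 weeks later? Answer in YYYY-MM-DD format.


Start: 2020-01-09
Weeks to add: 14
Convert to days: 14 x 7 = 98 days
Add 98 days to 2020-01-09
Result: 2020-04-16

2020-04-16


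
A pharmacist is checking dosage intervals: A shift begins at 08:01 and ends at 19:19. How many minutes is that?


Start time: 08:01 = 481 minutes from midnight
End time: 19:19 = 1159 minutes from midnight
Difference: 1159 - 481 = 678 minutes
That is 11 hours and 18 minutes

678


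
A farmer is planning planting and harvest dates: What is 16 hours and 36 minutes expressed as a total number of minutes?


Hours: 16
Minutes: 36
Convert hours to minutes: 16 x 60 = 960
Add remaining minutes: 960 + 36 = 996

996


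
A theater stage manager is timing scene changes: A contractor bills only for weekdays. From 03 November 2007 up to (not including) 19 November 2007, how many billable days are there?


Start: 2007-11-03 (Saturday)
End (exclusive): 2007-11-19 (Monday)
Total calendar days: 16
Full weeks: 16 // 7 = 2 -> 10 weekdays
Remaining 2 days starting on Saturday:
  Sat(-), Sun(-) -> 0 weekdays
Total business days: 10 + 0 = 10

10


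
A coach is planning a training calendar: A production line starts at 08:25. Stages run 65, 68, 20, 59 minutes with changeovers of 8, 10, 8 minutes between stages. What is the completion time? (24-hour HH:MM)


Start: 08:25 = 505 min from midnight
  after task 1 (65 min): 09:30
  after break (8 min): 09:38
  after task 2 (68 min): 10:46
  after break (10 min): 10:56
  after task 3 (20 min): 11:16
  after break (8 min): 11:24
  after task 4 (59 min): 12:23
Total elapsed: 238 minutes
End time: 12:23

12:23


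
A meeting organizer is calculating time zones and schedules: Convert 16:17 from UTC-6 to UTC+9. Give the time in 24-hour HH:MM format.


Local time: 16:17 at UTC-6 (offset -6h)
Target zone: UTC+9 (offset 9h)
Difference: 9 - (-6) = 15 hours
Calculation: 16 + (15) = 31
Wraparound: (31) mod 24 = 7
Result: 07:17

07:17


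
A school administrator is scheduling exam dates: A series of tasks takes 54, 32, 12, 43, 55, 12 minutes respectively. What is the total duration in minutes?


Durations: 54, 32, 12, 43, 55, 12
Running sum: 54
+ 32 = 86
+ 12 = 98
+ 43 = 141
+ 55 = 196
+ 12 = 208
Total duration: 208 minutes
That is 3 hours and 28 minutes

208


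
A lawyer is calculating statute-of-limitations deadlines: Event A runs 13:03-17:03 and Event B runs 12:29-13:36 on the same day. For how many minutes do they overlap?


Interval A: [783, 1023] minutes from midnight
Interval B: [749, 816] minutes from midnight
Overlap start = max(783, 749) = 783
Overlap end = min(1023, 816) = 816
Overlap = 816 - 783 = 33 minutes

33


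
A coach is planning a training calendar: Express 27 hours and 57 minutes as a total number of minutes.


Hours: 27
Extra minutes: 57
Minutes per hour: 60
Hours to minutes: 27 x 60 = 1620
Total: 1620 + 57 = 1677

1677


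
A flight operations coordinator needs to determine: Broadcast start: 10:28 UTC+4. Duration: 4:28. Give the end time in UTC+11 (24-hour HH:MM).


Start: 10:28 in UTC+4
Step 1 - add duration:
  minutes: 28 + 28 = 56
  hours: 10 + 4 + 0 = 14
  end in UTC+4: 14:56
Step 2 - convert UTC+4 -> UTC+11:
  offset difference: 11 - (4) = 7 hours
  14 + (7) = 21 -> mod 24 = 21
Result: 21:56 in UTC+11

21:56


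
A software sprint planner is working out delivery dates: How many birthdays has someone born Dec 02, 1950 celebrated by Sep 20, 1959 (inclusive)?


Birth: 1950-12-02
Reference: 1959-09-20
Year difference: 1959 - 1950 = 9
Has birthday (12-02) occurred by 09-20? No
Birthday not yet reached this year -> subtract 1
Age in full years: 8

8


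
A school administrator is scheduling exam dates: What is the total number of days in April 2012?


Month: April
Year: 2012
April is a 30-day month
Total: 30 days

30


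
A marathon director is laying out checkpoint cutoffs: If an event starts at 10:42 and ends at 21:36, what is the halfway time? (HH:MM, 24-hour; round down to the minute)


Start time: 10:42 = 642 minutes from midnight
End time: 21:36 = 1296 minutes from midnight
Sum: 642 + 1296 = 1938
Midpoint: 1938 / 2 = 969 minutes
Convert: 969 / 60 = 16 hours, 9 minutes
Result: 16:09

16:09


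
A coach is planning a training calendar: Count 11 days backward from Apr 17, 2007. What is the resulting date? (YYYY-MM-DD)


Start: 2007-04-17
Subtracting 11 days
Days already passed in April: 17
Result: 2007-04-06

2007-04-06


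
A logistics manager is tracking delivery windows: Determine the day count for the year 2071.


Year: 2071
Check leap year rules:
Divisible by 4? No
2071 is not a leap year
Days: 365

365


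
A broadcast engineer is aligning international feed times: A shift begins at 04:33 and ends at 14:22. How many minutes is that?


Start time: 04:33 = 273 minutes from midnight
End time: 14:22 = 862 minutes from midnight
Difference: 862 - 273 = 589 minutes
That is 9 hours and 49 minutes

589


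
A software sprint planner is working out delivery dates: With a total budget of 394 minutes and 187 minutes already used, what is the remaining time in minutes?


Total budget: 394 minutes
Time used: 187 minutes
Remaining: 394 - 187 = 207 minutes
Percent used: 47.5%
Percent remaining: 52.5%

207


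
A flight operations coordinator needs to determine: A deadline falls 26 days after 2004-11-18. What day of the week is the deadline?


Start: 2004-11-18 (Thursday)
Step 1 - find target date: add 26 days
  2004-11-18 + 26 days = 2004-12-14
Step 2 - day of week:
  26 mod 7 = 5
  Thursday + 5 days -> Tuesday
Result: Tuesday (2004-12-14)

Tuesday


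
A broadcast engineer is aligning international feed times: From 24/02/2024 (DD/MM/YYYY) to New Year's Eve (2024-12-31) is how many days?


Start: February 24, 2024
End: December 31, 2024
Days left in February: 5
March: 31
April: 30
May: 31
June: 30
... plus remaining months
Sum of remaining months: 306
Total: 5 + 306 = 311

311


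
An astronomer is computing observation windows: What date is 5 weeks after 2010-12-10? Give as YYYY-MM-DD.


Start: 2010-12-10
Weeks to add: 5
Convert to days: 5 x 7 = 35 days
Add 35 days to 2010-12-10
Result: 2011-01-14

2011-01-14


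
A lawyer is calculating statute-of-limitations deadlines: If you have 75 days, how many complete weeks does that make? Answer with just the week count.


Total days: 75
Days per week: 7
Division: 75 / 7 = 10 remainder 5
Complete weeks: 10
Remaining days: 5

10


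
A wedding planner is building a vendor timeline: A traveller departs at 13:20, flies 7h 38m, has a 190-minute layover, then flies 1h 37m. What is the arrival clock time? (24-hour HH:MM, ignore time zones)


Depart: 13:20
Leg 1: +458 min -> 20:58
Layover: +190 min -> 00:08
Leg 2: +97 min -> 01:45
Total travel: 745 minutes = 12h 25m
Arrival: 01:45

01:45


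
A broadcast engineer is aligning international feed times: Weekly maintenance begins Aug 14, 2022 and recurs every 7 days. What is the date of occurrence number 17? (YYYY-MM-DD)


First occurrence: 2022-08-14 (occurrence 1)
Each occurrence is 7 days after the previous.
Occurrence 17 is 16 weeks after the first.
16 weeks = 112 days
2022-08-14 + 112 days = 2022-12-04

2022-12-04


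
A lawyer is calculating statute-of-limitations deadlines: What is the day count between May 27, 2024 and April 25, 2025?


Start date: 2024-05-27
End date: 2025-04-25
May 2024: +5 days
Jun 2024: +30 days
Jul 2024: +31 days
... (9 more months)
Total: 333 days

333


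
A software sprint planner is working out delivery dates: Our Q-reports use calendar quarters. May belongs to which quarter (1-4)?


Month: May (month 5)
Q1: January-March (months 1-3)
Q2: April-June (months 4-6)
Q3: July-September (months 7-9)
Q4: October-December (months 10-12)
Month 5 falls in Q2

2


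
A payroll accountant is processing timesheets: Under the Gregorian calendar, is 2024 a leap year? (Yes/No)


Year: 2024
Divisible by 4? 2024 / 4 = 506.0 -> Yes
Divisible by 100? 2024 / 100 = 20.24 -> No
Divisible by 4 but not 100, so it IS a leap year

Yes


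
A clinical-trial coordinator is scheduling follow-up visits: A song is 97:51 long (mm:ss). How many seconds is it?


Minutes: 97
Extra seconds: 51
Seconds per minute: 60
Minutes to seconds: 97 x 60 = 5820
Total: 5820 + 51 = 5871

5871


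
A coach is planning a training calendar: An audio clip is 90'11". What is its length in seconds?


Minutes: 90
Seconds: 11
Convert minutes to seconds: 90 x 60 = 5400
Add remaining seconds: 5400 + 11 = 5411

5411


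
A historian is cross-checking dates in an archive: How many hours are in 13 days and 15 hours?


Days: 13
Extra hours: 15
Hours per day: 24
Days to hours: 13 x 24 = 312
Total: 312 + 15 = 327

327


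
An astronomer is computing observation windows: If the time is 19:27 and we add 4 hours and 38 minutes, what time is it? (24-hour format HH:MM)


Start time: 19:27
Adding: 4 hours 38 minutes
Minutes: 27 + 38 = 65
Minute overflow: 65 >= 60, so carry 1 hour, minutes = 5
Hours: 19 + 4 + 1 = 24
Hour wraparound: 24 mod 24 = 0
Result: 00:05

00:05


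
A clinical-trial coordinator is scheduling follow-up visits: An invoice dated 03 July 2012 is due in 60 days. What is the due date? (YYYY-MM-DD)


Start: 2012-07-03
Adding 60 days
Days remaining in July: 28
After July: 32 days still to add
August 2012: 31 days, 1 remaining
September 2012 has 30 days, need 1
Result: 2012-09-01

2012-09-01


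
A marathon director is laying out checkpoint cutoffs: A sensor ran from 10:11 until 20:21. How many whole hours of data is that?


Start: 10:11
End: 20:21
Hour difference: 20 - 10 = 10 hours
Minute difference: 21 - 11 = 10 minutes
Total minutes: 610
Complete hours: 610 / 60 = 10 (remainder 10)

10


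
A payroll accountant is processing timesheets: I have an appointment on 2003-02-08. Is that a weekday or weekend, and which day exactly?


Date: 2003-02-08
January 1, 2003 is a Wednesday
Day of year: 39
Offset from Jan 1: 38 days
38 mod 7 = 3
Result: Saturday

Saturday


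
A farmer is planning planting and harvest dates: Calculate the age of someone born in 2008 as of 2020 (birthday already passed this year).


Birth year: 2008
Current year: 2020
Age = current year - birth year
Age = 2020 - 2008 = 12

12


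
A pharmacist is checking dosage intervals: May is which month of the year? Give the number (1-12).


Calendar month order:
4. April
5. May <--
6. June
May is month number 5

5


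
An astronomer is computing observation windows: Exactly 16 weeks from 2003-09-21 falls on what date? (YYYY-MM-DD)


Start: 2003-09-21
Weeks to add: 16
Convert to days: 16 x 7 = 112 days
Add 112 days to 2003-09-21
Result: 2004-01-11

2004-01-11


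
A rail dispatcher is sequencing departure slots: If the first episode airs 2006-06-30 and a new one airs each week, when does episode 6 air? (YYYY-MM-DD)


First occurrence: 2006-06-30 (occurrence 1)
Each occurrence is 7 days after the previous.
Occurrence 6 is 5 weeks after the first.
5 weeks = 35 days
2006-06-30 + 35 days = 2006-08-04

2006-08-04


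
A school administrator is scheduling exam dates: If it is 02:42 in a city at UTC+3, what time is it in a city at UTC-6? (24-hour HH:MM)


Local time: 02:42 at UTC+3 (offset 3h)
Target zone: UTC-6 (offset -6h)
Difference: -6 - (3) = -9 hours
Calculation: 2 + (-9) = -7
Wraparound: (-7) mod 24 = 17
Result: 17:42

17:42


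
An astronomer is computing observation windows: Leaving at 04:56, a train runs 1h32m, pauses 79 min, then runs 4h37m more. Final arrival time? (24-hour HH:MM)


Depart: 04:56
Leg 1: +92 min -> 06:28
Layover: +79 min -> 07:47
Leg 2: +277 min -> 12:24
Total travel: 448 minutes = 7h 28m
Arrival: 12:24

12:24


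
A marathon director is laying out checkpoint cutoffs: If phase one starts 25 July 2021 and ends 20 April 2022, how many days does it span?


Start date: 2021-07-25
End date: 2022-04-20
Jul 2021: +7 days
Aug 2021: +31 days
Sep 2021: +30 days
... (7 more months)
Total: 269 days

269


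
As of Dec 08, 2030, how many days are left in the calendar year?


Start: December 08, 2030
End: December 31, 2030
Days left in December: 23
Total: 23 days

23


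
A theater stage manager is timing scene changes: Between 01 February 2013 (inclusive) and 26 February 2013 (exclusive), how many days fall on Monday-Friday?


Start: 2013-02-01 (Friday)
End (exclusive): 2013-02-26 (Tuesday)
Total calendar days: 25
Full weeks: 25 // 7 = 3 -> 15 weekdays
Remaining 4 days starting on Friday:
  Fri(w), Sat(-), Sun(-), Mon(w) -> 2 weekdays
Total business days: 15 + 2 = 17

17


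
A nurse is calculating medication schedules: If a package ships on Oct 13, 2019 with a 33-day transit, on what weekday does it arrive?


Start: 2019-10-13 (Sunday)
Step 1 - find target date: add 33 days
  2019-10-13 + 33 days = 2019-11-15
Step 2 - day of week:
  33 mod 7 = 5
  Sunday + 5 days -> Friday
Result: Friday (2019-11-15)

Friday


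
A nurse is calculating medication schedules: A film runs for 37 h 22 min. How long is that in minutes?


Hours: 37
Minutes: 22
Convert hours to minutes: 37 x 60 = 2220
Add remaining minutes: 2220 + 22 = 2242

2242
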